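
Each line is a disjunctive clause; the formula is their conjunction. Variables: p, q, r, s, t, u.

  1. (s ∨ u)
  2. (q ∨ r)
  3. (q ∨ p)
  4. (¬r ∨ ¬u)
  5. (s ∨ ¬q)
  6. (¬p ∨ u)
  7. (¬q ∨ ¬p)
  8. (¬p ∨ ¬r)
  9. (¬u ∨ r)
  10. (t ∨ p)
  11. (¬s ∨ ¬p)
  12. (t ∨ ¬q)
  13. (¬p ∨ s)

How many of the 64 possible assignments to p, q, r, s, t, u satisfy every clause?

The models are:
  p=F q=T r=F s=T t=T u=F
  p=F q=T r=T s=T t=T u=F
Count: 2.

2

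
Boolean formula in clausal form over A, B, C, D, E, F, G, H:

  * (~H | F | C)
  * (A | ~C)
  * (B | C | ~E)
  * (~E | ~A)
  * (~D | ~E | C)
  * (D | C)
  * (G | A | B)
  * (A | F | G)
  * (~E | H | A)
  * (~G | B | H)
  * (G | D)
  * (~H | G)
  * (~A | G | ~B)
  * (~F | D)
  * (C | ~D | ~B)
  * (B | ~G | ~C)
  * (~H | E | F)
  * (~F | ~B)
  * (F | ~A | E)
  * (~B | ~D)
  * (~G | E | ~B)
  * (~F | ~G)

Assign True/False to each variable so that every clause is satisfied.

Branch on A: take A = True.
  then E is forced to False.
  then F is forced to True.
  then D is forced to True.
  then B is forced to False.
  then G is forced to False.
  then H is forced to False.
C is now unconstrained; take C = True.
Every clause has at least one true literal under this assignment.

A=True  B=False  C=True  D=True  E=False  F=True  G=False  H=False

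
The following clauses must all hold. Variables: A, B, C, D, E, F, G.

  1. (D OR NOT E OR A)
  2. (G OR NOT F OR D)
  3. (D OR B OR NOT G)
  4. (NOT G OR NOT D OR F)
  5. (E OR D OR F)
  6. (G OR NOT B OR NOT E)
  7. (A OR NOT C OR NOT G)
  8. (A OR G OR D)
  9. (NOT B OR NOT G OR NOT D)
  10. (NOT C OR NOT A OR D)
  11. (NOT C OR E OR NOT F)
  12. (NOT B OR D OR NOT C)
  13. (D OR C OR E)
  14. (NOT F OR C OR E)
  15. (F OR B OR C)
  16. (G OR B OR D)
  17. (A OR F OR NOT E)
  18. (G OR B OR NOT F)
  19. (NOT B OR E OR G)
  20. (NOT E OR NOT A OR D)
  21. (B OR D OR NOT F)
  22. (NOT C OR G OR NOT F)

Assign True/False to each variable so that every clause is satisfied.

A = T, B = F, C = T, D = T, E = T, F = T, G = T

Check each clause:
  1. (D OR NOT E OR A) — A is true.
  2. (G OR NOT F OR D) — D is true.
  3. (B OR D OR NOT G) — D is true.
  4. (NOT D OR NOT G OR F) — F is true.
  5. (D OR E OR F) — D is true.
  6. (G OR NOT B OR NOT E) — NOT B is true.
  7. (A OR NOT C OR NOT G) — A is true.
  8. (D OR G OR A) — A is true.
  9. (NOT B OR NOT D OR NOT G) — NOT B is true.
  10. (NOT A OR NOT C OR D) — D is true.
  11. (NOT C OR E OR NOT F) — E is true.
  12. (D OR NOT C OR NOT B) — D is true.
  13. (E OR D OR C) — C is true.
  14. (C OR E OR NOT F) — C is true.
  15. (F OR C OR B) — C is true.
  16. (G OR D OR B) — D is true.
  17. (F OR A OR NOT E) — A is true.
  18. (G OR NOT F OR B) — G is true.
  19. (G OR E OR NOT B) — E is true.
  20. (D OR NOT E OR NOT A) — D is true.
  21. (NOT F OR D OR B) — D is true.
  22. (G OR NOT C OR NOT F) — G is true.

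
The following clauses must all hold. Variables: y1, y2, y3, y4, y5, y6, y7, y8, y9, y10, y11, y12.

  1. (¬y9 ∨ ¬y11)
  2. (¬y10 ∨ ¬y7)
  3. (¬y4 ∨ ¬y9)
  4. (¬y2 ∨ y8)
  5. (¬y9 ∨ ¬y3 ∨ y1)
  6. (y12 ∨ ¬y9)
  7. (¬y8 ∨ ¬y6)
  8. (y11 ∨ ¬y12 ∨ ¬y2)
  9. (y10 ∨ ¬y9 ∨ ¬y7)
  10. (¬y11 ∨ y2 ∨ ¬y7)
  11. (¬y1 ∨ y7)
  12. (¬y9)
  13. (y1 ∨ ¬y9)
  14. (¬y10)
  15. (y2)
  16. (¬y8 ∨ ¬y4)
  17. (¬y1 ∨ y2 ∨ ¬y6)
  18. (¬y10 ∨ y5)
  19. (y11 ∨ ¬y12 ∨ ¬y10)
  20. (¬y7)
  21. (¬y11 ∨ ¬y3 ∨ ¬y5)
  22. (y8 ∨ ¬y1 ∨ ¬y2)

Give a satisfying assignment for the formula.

y1 = F, y2 = T, y3 = T, y4 = F, y5 = F, y6 = F, y7 = F, y8 = T, y9 = F, y10 = F, y11 = T, y12 = T

(¬y9) is a unit clause, so y9 = False.
Unit propagation: (¬y10) forces y10 = False.
Unit propagation: (y2) forces y2 = True.
(y8) is a unit clause, so y8 = True.
(¬y6) is a unit clause, so y6 = False.
Unit propagation: (¬y4) forces y4 = False.
The clause (¬y7) is unit: y7 must be False.
The clause (¬y1) is unit: y1 must be False.
Pure literal: y5 appears only negated; assign y5 = False.
Try y11 = True.
y3, y12 are now unconstrained; take y3 = True, y12 = True.
Check each clause:
  1. (¬y11 ∨ ¬y9) — ¬y9 is true.
  2. (¬y10 ∨ ¬y7) — ¬y7 is true.
  3. (¬y4 ∨ ¬y9) — ¬y4 is true.
  4. (y8 ∨ ¬y2) — y8 is true.
  5. (¬y3 ∨ y1 ∨ ¬y9) — ¬y9 is true.
  6. (y12 ∨ ¬y9) — y12 is true.
  7. (¬y6 ∨ ¬y8) — ¬y6 is true.
  8. (¬y12 ∨ ¬y2 ∨ y11) — y11 is true.
  9. (¬y7 ∨ y10 ∨ ¬y9) — ¬y7 is true.
  10. (¬y7 ∨ ¬y11 ∨ y2) — ¬y7 is true.
  11. (y7 ∨ ¬y1) — ¬y1 is true.
  12. (¬y9) — ¬y9 is true.
  13. (¬y9 ∨ y1) — ¬y9 is true.
  14. (¬y10) — ¬y10 is true.
  15. (y2) — y2 is true.
  16. (¬y4 ∨ ¬y8) — ¬y4 is true.
  17. (¬y1 ∨ y2 ∨ ¬y6) — y2 is true.
  18. (y5 ∨ ¬y10) — ¬y10 is true.
  19. (y11 ∨ ¬y10 ∨ ¬y12) — y11 is true.
  20. (¬y7) — ¬y7 is true.
  21. (¬y11 ∨ ¬y3 ∨ ¬y5) — ¬y5 is true.
  22. (y8 ∨ ¬y2 ∨ ¬y1) — y8 is true.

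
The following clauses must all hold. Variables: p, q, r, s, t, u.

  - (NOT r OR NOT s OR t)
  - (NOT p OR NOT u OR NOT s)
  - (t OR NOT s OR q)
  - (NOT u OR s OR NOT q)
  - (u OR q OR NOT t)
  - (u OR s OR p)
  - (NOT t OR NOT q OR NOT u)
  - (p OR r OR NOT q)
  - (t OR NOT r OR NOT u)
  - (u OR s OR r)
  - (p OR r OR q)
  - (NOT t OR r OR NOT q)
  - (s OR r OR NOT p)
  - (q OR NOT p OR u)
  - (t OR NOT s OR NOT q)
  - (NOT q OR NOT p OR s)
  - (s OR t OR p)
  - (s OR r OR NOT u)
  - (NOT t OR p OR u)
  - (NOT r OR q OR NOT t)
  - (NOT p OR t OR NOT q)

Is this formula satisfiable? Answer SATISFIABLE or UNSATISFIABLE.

SATISFIABLE

Try p = True.
Try q = True.
  then s is forced to True.
  then u is forced to False.
  then t is forced to True.
  then r is forced to True.
So p=True, q=True, r=True, s=True, t=True, u=False is a satisfying assignment.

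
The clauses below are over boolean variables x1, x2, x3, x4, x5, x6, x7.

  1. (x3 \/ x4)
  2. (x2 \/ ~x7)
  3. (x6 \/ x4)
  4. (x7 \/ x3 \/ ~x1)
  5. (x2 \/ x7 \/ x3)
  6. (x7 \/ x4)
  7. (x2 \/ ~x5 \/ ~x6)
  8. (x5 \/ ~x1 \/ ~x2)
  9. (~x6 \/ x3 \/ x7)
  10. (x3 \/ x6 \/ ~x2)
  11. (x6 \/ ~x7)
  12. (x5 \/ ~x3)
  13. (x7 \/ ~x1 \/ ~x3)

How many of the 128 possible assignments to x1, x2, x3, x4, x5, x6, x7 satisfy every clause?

Split on x3, then x7.
  x3=1, x7=1: remaining (x1,x2,x4,x5,x6) ∈ {(0,1,0,1,1); (0,1,1,1,1); (1,1,0,1,1); (1,1,1,1,1)} — 4.
  x3=1, x7=0: remaining (x1,x2,x4,x5,x6) ∈ {(0,0,1,1,0); (0,1,1,1,0); (0,1,1,1,1)} — 3.
  x3=0, x7=1: remaining (x1,x2,x4,x5,x6) ∈ {(0,1,1,0,1); (0,1,1,1,1); (1,1,1,1,1)} — 3.
  x3=0, x7=0: a clause becomes empty — 0.
Total: 4 + 3 + 3 + 0 = 10.

10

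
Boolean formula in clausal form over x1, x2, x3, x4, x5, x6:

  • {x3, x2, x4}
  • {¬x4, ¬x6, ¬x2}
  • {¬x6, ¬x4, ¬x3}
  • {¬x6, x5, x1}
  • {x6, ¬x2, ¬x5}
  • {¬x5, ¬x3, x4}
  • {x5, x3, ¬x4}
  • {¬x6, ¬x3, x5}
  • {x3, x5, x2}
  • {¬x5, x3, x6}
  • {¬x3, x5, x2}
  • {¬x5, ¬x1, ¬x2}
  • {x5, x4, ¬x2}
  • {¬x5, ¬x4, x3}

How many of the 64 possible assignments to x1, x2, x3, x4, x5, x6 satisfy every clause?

The models are:
  x1=F x2=F x3=T x4=T x5=T x6=F
  x1=F x2=T x3=F x4=F x5=T x6=T
  x1=F x2=T x3=T x4=T x5=F x6=F
  x1=T x2=F x3=T x4=T x5=T x6=F
  x1=T x2=T x3=T x4=T x5=F x6=F
That's 5 in total.

5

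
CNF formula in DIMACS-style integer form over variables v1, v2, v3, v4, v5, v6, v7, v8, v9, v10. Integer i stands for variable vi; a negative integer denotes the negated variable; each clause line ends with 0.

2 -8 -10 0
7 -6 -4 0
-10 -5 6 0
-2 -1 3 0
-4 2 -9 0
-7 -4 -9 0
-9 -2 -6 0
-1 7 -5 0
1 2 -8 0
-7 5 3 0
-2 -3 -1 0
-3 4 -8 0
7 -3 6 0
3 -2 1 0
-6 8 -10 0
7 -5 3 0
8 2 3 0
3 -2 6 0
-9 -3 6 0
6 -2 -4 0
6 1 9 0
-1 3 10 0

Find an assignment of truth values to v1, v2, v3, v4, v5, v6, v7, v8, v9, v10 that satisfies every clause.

v1=T, v2=F, v3=T, v4=F, v5=T, v6=T, v7=T, v8=F, v9=T, v10=F

Check each clause:
  1. (v2 | ~v10 | ~v8) — ~v8 is true.
  2. (~v4 | v7 | ~v6) — ~v4 is true.
  3. (v6 | ~v5 | ~v10) — v6 is true.
  4. (v3 | ~v1 | ~v2) — v3 is true.
  5. (v2 | ~v9 | ~v4) — ~v4 is true.
  6. (~v4 | ~v7 | ~v9) — ~v4 is true.
  7. (~v2 | ~v6 | ~v9) — ~v2 is true.
  8. (~v5 | v7 | ~v1) — v7 is true.
  9. (v2 | ~v8 | v1) — ~v8 is true.
  10. (v5 | ~v7 | v3) — v3 is true.
  11. (~v3 | ~v1 | ~v2) — ~v2 is true.
  12. (v4 | ~v3 | ~v8) — ~v8 is true.
  13. (~v3 | v6 | v7) — v6 is true.
  14. (v3 | ~v2 | v1) — v1 is true.
  15. (~v6 | v8 | ~v10) — ~v10 is true.
  16. (~v5 | v3 | v7) — v3 is true.
  17. (v8 | v3 | v2) — v3 is true.
  18. (v3 | v6 | ~v2) — v3 is true.
  19. (~v3 | v6 | ~v9) — v6 is true.
  20. (~v4 | ~v2 | v6) — ~v4 is true.
  21. (v9 | v6 | v1) — v1 is true.
  22. (~v1 | v3 | v10) — v3 is true.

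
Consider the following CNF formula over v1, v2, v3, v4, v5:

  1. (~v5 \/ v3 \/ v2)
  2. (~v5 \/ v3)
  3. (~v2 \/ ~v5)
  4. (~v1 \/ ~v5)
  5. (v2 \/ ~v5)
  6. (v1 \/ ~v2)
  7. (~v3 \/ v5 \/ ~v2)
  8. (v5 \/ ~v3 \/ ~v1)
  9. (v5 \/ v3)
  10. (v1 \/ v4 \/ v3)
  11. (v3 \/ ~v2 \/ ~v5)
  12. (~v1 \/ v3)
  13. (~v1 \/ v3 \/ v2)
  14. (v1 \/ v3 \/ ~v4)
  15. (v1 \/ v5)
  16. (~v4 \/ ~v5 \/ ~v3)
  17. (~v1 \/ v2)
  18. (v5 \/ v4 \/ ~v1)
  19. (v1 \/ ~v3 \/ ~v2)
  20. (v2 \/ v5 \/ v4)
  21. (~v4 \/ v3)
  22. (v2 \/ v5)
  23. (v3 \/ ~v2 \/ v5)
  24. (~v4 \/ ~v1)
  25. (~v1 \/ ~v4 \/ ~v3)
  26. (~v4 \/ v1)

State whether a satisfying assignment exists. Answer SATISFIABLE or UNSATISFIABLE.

UNSATISFIABLE

v3 = True:
  v1 = True:
    propagation gives v5=False; an empty clause results — contradiction.
  v1 = False:
    propagation gives v2=False, v5=False; an empty clause results — contradiction.
v3 = False:
  propagation gives v5=False; an empty clause results — contradiction.
Every branch closes, so no satisfying assignment exists.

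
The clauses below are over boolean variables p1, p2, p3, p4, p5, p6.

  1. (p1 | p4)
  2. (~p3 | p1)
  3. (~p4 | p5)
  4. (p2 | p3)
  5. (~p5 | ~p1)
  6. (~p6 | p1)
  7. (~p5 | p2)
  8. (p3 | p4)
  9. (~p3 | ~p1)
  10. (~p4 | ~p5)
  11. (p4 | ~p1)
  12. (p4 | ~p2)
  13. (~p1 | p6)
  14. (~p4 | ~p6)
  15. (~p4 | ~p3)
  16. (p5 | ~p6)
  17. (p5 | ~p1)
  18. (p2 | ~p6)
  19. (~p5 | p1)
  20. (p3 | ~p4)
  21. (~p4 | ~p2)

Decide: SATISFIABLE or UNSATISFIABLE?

UNSATISFIABLE

p4 = True:
  propagation gives p5=True; an empty clause results — contradiction.
p4 = False:
  propagation gives p1=True; an empty clause results — contradiction.
Every branch closes, so no satisfying assignment exists.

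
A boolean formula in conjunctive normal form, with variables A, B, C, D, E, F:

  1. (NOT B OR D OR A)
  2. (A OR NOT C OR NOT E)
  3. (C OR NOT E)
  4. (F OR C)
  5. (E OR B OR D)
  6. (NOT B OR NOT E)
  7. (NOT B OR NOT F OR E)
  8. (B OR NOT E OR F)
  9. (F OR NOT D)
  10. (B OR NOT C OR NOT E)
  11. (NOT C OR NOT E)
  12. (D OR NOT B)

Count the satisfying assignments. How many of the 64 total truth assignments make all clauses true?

4

The models are:
  A=0 B=0 C=0 D=1 E=0 F=1
  A=0 B=0 C=1 D=1 E=0 F=1
  A=1 B=0 C=0 D=1 E=0 F=1
  A=1 B=0 C=1 D=1 E=0 F=1
Count: 4.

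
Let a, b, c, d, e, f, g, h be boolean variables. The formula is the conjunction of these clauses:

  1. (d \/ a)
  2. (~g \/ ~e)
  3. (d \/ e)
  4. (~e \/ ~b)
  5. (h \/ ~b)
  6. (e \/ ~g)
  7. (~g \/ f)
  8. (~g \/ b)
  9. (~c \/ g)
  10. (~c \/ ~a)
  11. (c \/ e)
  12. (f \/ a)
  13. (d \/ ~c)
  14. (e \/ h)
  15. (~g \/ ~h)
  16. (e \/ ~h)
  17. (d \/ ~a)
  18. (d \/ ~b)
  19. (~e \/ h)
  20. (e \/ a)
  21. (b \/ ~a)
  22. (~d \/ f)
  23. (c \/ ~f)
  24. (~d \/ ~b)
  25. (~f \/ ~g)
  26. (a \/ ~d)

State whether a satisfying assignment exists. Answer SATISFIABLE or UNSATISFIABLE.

e = True:
  propagation gives g=False, b=False, c=False, h=True; an empty clause results — contradiction.
e = False:
  propagation gives d=True, g=False, c=False; an empty clause results — contradiction.
Every branch closes, so no satisfying assignment exists.

UNSATISFIABLE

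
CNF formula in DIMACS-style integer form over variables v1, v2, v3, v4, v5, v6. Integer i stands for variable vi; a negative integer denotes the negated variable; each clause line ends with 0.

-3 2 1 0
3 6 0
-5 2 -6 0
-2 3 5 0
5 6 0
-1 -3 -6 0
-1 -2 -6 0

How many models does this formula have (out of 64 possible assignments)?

16

Split on v6, then v2.
  v6=T, v2=T: v4 free; 3 ways for (v1,v3,v5) × 2^1 = 6.
  v6=T, v2=F: remaining (v1,v3,v4,v5) ∈ {(F,F,F,F); (F,F,T,F); (T,F,F,F); (T,F,T,F)} — 4.
  v6=F, v2=T: remaining (v1,v3,v4,v5) ∈ {(F,T,F,T); (F,T,T,T); (T,T,F,T); (T,T,T,T)} — 4.
  v6=F, v2=F: remaining (v1,v3,v4,v5) ∈ {(T,T,F,T); (T,T,T,T)} — 2.
Total: 6 + 4 + 4 + 2 = 16.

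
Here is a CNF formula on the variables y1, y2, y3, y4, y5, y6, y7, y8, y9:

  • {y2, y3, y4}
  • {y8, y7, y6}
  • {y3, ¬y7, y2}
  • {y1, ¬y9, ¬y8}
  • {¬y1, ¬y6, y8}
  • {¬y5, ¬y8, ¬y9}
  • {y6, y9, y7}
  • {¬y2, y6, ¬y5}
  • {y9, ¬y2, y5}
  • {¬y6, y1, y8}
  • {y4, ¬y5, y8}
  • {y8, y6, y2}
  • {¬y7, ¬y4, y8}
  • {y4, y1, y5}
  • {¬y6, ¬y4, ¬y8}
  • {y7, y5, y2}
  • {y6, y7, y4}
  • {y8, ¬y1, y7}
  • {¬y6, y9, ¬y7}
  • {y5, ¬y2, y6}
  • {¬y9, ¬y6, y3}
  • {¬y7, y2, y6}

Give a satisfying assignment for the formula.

y3 occurs only positively in the remaining clauses — set y3 = True.
Try y1 = True.
Branch on y2: take y2 = False.
For the remaining variables, y4 = False, y5 = False, y6 = True, y7 = True, y8 = True, y9 = True works.

y1 = T, y2 = F, y3 = T, y4 = F, y5 = F, y6 = T, y7 = T, y8 = T, y9 = T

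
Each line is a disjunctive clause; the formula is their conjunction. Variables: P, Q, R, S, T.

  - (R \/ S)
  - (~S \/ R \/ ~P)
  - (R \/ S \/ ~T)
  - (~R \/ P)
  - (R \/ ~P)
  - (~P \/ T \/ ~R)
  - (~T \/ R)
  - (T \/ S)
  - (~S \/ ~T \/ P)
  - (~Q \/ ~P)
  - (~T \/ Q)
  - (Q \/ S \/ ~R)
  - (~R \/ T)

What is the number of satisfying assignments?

Satisfying assignments:
  P=0 Q=0 R=0 S=1 T=0
  P=0 Q=1 R=0 S=1 T=0
That's 2 in total.

2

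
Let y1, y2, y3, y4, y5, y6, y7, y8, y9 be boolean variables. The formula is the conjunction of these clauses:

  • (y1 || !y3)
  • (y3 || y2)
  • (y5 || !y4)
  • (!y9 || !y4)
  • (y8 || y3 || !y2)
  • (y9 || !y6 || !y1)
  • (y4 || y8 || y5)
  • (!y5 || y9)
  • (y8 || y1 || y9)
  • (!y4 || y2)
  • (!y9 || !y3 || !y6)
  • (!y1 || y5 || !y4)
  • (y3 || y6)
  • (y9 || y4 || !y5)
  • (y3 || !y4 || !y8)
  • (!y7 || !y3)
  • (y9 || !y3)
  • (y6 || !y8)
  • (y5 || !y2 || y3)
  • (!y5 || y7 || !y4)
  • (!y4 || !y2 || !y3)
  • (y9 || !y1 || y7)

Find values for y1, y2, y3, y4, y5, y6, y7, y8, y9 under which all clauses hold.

Try y1 = False.
  then y3 is forced to False.
  then y2 is forced to True.
  then y8 is forced to True.
  then y6 is forced to True.
  then y4 is forced to False.
  then y5 is forced to True.
  then y9 is forced to True.
y7 is now unconstrained; take y7 = False.
Every clause has at least one true literal under this assignment.

y1=0, y2=1, y3=0, y4=0, y5=1, y6=1, y7=0, y8=1, y9=1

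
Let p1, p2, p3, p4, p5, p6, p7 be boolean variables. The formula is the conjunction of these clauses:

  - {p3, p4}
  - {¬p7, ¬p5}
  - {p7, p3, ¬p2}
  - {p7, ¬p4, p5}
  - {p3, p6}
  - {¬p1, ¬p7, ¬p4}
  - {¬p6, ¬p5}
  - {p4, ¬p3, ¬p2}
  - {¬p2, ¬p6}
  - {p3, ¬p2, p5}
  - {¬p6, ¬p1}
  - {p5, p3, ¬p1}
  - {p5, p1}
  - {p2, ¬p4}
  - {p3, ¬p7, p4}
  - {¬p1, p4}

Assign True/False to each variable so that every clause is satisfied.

p1=True, p2=True, p3=True, p4=True, p5=True, p6=False, p7=False

Set p1 = True and propagate.
  then p6 is forced to False.
  then p3 is forced to True.
  then p4 is forced to True.
  then p7 is forced to False.
  then p5 is forced to True.
  then p2 is forced to True.
Every clause has at least one true literal under this assignment.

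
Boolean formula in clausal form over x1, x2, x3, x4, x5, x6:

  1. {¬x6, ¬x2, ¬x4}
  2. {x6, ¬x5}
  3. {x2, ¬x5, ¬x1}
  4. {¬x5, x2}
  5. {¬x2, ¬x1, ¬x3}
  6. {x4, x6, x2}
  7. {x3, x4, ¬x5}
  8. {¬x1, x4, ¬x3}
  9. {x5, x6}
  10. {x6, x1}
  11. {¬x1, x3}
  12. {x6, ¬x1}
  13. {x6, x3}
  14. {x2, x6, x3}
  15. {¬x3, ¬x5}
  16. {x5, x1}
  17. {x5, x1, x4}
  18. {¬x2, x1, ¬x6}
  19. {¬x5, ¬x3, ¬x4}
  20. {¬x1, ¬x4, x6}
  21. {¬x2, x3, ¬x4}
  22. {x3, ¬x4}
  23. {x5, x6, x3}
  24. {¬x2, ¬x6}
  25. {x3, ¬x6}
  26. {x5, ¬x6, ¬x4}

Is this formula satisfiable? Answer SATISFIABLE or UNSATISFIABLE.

x6 = True:
  propagation gives x2=False, x5=False, x1=True, x3=True; an empty clause results — contradiction.
x6 = False:
  propagation gives x5=False; an empty clause results — contradiction.
Every branch closes, so no satisfying assignment exists.

UNSATISFIABLE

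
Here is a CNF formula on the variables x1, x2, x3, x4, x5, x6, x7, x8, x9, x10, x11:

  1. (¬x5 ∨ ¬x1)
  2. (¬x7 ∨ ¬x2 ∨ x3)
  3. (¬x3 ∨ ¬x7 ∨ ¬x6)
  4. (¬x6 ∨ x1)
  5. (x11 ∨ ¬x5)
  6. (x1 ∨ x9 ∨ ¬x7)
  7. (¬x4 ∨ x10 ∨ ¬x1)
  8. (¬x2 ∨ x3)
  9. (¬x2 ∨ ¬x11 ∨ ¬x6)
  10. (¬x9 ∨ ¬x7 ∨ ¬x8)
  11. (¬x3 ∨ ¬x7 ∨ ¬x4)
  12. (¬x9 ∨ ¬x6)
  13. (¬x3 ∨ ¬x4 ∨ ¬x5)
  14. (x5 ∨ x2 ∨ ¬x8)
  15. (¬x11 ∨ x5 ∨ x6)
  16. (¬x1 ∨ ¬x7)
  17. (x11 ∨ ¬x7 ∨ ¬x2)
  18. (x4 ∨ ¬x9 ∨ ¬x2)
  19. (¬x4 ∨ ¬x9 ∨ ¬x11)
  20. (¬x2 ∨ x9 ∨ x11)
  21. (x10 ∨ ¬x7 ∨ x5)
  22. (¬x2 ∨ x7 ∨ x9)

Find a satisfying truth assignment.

Pure literal: x8 appears only negated; assign x8 = False.
Pure literal: x10 appears only positively; assign x10 = True.
Branch on x1: take x1 = True.
  then x5 is forced to False.
  then x7 is forced to False.
For the remaining variables, x2 = False, x3 = True, x4 = True, x6 = True, x9 = False, x11 = True works.
Check each clause:
  1. (¬x5 ∨ ¬x1) — ¬x5 is true.
  2. (x3 ∨ ¬x2 ∨ ¬x7) — ¬x7 is true.
  3. (¬x6 ∨ ¬x3 ∨ ¬x7) — ¬x7 is true.
  4. (¬x6 ∨ x1) — x1 is true.
  5. (¬x5 ∨ x11) — x11 is true.
  6. (x1 ∨ x9 ∨ ¬x7) — ¬x7 is true.
  7. (¬x4 ∨ ¬x1 ∨ x10) — x10 is true.
  8. (x3 ∨ ¬x2) — x3 is true.
  9. (¬x6 ∨ ¬x2 ∨ ¬x11) — ¬x2 is true.
  10. (¬x9 ∨ ¬x8 ∨ ¬x7) — ¬x8 is true.
  11. (¬x7 ∨ ¬x4 ∨ ¬x3) — ¬x7 is true.
  12. (¬x9 ∨ ¬x6) — ¬x9 is true.
  13. (¬x5 ∨ ¬x4 ∨ ¬x3) — ¬x5 is true.
  14. (x2 ∨ ¬x8 ∨ x5) — ¬x8 is true.
  15. (x5 ∨ ¬x11 ∨ x6) — x6 is true.
  16. (¬x7 ∨ ¬x1) — ¬x7 is true.
  17. (x11 ∨ ¬x7 ∨ ¬x2) — ¬x7 is true.
  18. (¬x9 ∨ ¬x2 ∨ x4) — x4 is true.
  19. (¬x9 ∨ ¬x4 ∨ ¬x11) — ¬x9 is true.
  20. (¬x2 ∨ x9 ∨ x11) — x11 is true.
  21. (x5 ∨ x10 ∨ ¬x7) — ¬x7 is true.
  22. (x9 ∨ x7 ∨ ¬x2) — ¬x2 is true.

x1=T  x2=F  x3=T  x4=T  x5=F  x6=T  x7=F  x8=F  x9=F  x10=T  x11=T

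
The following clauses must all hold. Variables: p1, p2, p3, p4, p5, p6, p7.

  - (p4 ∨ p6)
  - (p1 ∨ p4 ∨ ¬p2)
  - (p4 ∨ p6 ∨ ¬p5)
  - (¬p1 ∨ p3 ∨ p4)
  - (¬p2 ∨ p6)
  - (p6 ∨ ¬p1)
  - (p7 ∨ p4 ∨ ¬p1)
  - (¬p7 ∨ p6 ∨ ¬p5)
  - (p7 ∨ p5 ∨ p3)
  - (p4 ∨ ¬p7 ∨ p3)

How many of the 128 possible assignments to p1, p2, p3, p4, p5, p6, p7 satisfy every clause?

Case analysis on p4 and p6:
  p4=T, p6=T: p1, p2 free; 7 ways for (p3,p5,p7) × 2^2 = 28.
  p4=T, p6=F: 5 of the 32 assignments to (p1,p2,p3,p5,p7) work.
  p4=F, p6=T: 9 of the 32 assignments to (p1,p2,p3,p5,p7) work.
  p4=F, p6=F: a clause becomes empty — 0.
Total: 28 + 5 + 9 + 0 = 42.

42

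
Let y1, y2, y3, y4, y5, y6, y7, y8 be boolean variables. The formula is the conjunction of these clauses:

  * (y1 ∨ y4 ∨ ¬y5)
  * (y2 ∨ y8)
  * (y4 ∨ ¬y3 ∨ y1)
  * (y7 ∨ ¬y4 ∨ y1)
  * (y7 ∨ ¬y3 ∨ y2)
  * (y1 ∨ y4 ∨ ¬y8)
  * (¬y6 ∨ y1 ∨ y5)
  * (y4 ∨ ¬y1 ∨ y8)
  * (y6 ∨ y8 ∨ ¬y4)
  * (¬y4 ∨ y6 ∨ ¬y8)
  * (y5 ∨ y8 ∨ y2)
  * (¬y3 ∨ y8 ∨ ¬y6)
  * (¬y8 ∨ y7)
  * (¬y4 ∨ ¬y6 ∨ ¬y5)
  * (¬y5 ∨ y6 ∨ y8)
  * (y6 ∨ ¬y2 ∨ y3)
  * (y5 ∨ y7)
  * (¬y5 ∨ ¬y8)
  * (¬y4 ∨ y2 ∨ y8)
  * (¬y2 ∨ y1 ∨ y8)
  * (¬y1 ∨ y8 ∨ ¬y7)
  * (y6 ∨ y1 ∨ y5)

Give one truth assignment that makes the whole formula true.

y1 = T, y2 = F, y3 = F, y4 = F, y5 = F, y6 = T, y7 = T, y8 = T

Check each clause:
  1. (y1 ∨ y4 ∨ ¬y5) — y1 is true.
  2. (y2 ∨ y8) — y8 is true.
  3. (y4 ∨ ¬y3 ∨ y1) — y1 is true.
  4. (y1 ∨ ¬y4 ∨ y7) — y1 is true.
  5. (¬y3 ∨ y7 ∨ y2) — ¬y3 is true.
  6. (¬y8 ∨ y4 ∨ y1) — y1 is true.
  7. (y5 ∨ y1 ∨ ¬y6) — y1 is true.
  8. (¬y1 ∨ y8 ∨ y4) — y8 is true.
  9. (y8 ∨ y6 ∨ ¬y4) — y8 is true.
  10. (y6 ∨ ¬y4 ∨ ¬y8) — ¬y4 is true.
  11. (y2 ∨ y5 ∨ y8) — y8 is true.
  12. (y8 ∨ ¬y6 ∨ ¬y3) — y8 is true.
  13. (¬y8 ∨ y7) — y7 is true.
  14. (¬y5 ∨ ¬y4 ∨ ¬y6) — ¬y5 is true.
  15. (y6 ∨ ¬y5 ∨ y8) — y8 is true.
  16. (¬y2 ∨ y6 ∨ y3) — ¬y2 is true.
  17. (y5 ∨ y7) — y7 is true.
  18. (¬y8 ∨ ¬y5) — ¬y5 is true.
  19. (¬y4 ∨ y2 ∨ y8) — y8 is true.
  20. (y1 ∨ ¬y2 ∨ y8) — y8 is true.
  21. (¬y7 ∨ y8 ∨ ¬y1) — y8 is true.
  22. (y6 ∨ y5 ∨ y1) — y1 is true.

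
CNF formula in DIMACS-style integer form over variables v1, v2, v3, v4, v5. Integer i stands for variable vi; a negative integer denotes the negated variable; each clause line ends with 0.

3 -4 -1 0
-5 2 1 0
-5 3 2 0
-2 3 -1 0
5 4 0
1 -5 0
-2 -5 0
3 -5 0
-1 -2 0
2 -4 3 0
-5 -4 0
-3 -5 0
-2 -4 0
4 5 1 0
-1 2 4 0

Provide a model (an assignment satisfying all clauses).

Branch on v1: take v1 = False.
  then v5 is forced to False.
  then v4 is forced to True.
  then v2 is forced to False.
  then v3 is forced to True.

v1 = F, v2 = F, v3 = T, v4 = T, v5 = F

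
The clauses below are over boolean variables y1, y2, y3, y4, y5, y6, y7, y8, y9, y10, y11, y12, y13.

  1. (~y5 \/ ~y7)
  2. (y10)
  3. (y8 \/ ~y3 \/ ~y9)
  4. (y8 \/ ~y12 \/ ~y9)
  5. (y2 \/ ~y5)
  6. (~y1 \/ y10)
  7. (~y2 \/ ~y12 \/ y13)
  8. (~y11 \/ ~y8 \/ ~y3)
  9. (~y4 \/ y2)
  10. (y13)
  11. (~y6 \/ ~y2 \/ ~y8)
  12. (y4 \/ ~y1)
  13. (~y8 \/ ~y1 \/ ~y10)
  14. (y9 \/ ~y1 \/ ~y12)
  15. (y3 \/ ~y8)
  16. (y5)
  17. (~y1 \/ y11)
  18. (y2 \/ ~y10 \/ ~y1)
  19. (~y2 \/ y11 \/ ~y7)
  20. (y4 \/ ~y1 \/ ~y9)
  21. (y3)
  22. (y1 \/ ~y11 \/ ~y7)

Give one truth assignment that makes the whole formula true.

y1=F, y2=T, y3=T, y4=F, y5=T, y6=F, y7=F, y8=T, y9=F, y10=T, y11=F, y12=F, y13=T

Unit propagation: (y10) forces y10 = True.
The clause (y13) is unit: y13 must be True.
Unit propagation: (y5) forces y5 = True.
Unit propagation: (~y7) forces y7 = False.
Unit propagation: (y2) forces y2 = True.
The clause (y3) is unit: y3 must be True.
Pure literal: y1 appears only negated; assign y1 = False.
Pure literal: y6 appears only negated; assign y6 = False.
Set y8 = True and propagate.
  then y11 is forced to False.
y4, y9, y12 are now unconstrained; take y4 = False, y9 = False, y12 = False.
Check each clause:
  1. (~y5 \/ ~y7) — ~y7 is true.
  2. (y10) — y10 is true.
  3. (~y3 \/ ~y9 \/ y8) — y8 is true.
  4. (y8 \/ ~y9 \/ ~y12) — y8 is true.
  5. (~y5 \/ y2) — y2 is true.
  6. (~y1 \/ y10) — y10 is true.
  7. (~y2 \/ ~y12 \/ y13) — ~y12 is true.
  8. (~y3 \/ ~y11 \/ ~y8) — ~y11 is true.
  9. (y2 \/ ~y4) — y2 is true.
  10. (y13) — y13 is true.
  11. (~y8 \/ ~y2 \/ ~y6) — ~y6 is true.
  12. (~y1 \/ y4) — ~y1 is true.
  13. (~y8 \/ ~y1 \/ ~y10) — ~y1 is true.
  14. (~y1 \/ ~y12 \/ y9) — ~y12 is true.
  15. (~y8 \/ y3) — y3 is true.
  16. (y5) — y5 is true.
  17. (y11 \/ ~y1) — ~y1 is true.
  18. (y2 \/ ~y1 \/ ~y10) — y2 is true.
  19. (~y2 \/ y11 \/ ~y7) — ~y7 is true.
  20. (~y9 \/ y4 \/ ~y1) — ~y1 is true.
  21. (y3) — y3 is true.
  22. (y1 \/ ~y7 \/ ~y11) — ~y11 is true.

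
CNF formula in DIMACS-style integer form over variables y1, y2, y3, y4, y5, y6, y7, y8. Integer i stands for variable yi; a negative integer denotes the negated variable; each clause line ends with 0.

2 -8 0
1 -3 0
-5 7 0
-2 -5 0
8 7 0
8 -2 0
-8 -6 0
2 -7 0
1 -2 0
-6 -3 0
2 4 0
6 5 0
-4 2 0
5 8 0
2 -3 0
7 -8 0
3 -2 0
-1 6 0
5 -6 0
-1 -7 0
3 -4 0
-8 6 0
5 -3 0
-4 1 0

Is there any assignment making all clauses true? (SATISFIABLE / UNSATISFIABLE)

UNSATISFIABLE

y2 = True:
  propagation gives y5=False, y8=True, y6=False; an empty clause results — contradiction.
y2 = False:
  propagation gives y8=False, y7=True; an empty clause results — contradiction.
Every branch closes, so no satisfying assignment exists.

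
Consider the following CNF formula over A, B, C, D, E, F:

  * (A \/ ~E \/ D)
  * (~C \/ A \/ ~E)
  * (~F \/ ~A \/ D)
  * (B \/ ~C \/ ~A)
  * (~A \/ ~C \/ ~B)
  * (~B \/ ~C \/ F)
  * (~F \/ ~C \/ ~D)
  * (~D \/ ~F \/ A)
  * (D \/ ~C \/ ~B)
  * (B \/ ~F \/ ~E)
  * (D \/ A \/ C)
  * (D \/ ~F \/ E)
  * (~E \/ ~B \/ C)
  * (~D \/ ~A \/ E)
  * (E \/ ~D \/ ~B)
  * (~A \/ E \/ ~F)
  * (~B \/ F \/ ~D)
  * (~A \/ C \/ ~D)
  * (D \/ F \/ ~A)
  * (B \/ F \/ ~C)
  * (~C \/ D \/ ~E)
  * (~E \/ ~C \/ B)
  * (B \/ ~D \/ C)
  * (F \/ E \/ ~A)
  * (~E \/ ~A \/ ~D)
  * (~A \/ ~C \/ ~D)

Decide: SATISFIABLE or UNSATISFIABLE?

UNSATISFIABLE

D = True:
  C = True:
    propagation gives F=False, B=False; an empty clause results — contradiction.
  C = False:
    propagation gives A=False, F=False, B=False; an empty clause results — contradiction.
D = False:
  C = True:
    propagation gives B=False, A=False, E=False, F=False; an empty clause results — contradiction.
  C = False:
    propagation gives A=True, F=False; an empty clause results — contradiction.
Every branch closes, so no satisfying assignment exists.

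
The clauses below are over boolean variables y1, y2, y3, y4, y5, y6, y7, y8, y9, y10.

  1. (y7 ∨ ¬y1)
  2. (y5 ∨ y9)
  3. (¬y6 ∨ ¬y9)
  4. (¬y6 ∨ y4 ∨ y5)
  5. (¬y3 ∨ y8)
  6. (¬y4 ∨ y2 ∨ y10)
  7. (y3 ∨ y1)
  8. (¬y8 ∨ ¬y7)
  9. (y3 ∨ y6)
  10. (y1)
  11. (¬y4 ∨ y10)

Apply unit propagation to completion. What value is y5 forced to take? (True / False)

(y1) stands alone — y1 = True.
(¬y1 ∨ y7): since y1 = True, the clause reduces to (y7). y7 = True.
(¬y8 ∨ ¬y7): since y7 = True, the clause reduces to (¬y8). y8 = False.
In (y8 ∨ ¬y3), y8 is now false; ¬y3 must hold, so y3 = False.
(y6 ∨ y3): since y3 = False, the clause reduces to (y6). y6 = True.
(¬y6 ∨ ¬y9) with y6 = True leaves only ¬y9, so y9 = False.
From (y5 ∨ y9) and y9 = False: y5 = True.

True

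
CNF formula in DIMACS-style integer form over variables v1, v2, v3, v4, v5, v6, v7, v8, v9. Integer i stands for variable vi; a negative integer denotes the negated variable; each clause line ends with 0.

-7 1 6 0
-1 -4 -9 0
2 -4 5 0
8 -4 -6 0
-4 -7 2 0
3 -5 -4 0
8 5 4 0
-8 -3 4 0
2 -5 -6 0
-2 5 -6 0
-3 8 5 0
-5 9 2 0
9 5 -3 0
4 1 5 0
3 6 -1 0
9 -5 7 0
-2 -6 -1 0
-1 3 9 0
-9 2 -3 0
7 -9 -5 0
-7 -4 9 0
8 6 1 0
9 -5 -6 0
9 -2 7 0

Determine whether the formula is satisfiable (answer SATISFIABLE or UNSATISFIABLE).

SATISFIABLE

Set v1 = False and propagate.
Try v2 = True.
The remaining clauses are satisfied by v3 = True, v4 = True, v5 = True, v6 = True, v7 = True, v8 = True, v9 = True.
So v1 = F, v2 = T, v3 = T, v4 = T, v5 = T, v6 = T, v7 = T, v8 = T, v9 = T is a satisfying assignment.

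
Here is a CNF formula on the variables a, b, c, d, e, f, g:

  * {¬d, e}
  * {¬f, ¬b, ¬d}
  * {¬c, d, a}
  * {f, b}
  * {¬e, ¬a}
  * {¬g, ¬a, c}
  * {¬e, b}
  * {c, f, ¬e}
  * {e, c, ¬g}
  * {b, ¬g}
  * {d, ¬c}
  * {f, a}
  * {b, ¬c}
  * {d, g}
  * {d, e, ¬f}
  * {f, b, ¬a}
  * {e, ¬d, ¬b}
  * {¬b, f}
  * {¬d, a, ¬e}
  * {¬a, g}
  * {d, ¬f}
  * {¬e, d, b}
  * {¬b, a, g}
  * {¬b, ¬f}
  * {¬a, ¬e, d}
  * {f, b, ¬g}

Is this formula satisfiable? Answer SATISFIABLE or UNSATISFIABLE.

UNSATISFIABLE

b = True:
  propagation gives f=True; an empty clause results — contradiction.
b = False:
  propagation gives f=True, e=False, d=False; an empty clause results — contradiction.
Every branch closes, so no satisfying assignment exists.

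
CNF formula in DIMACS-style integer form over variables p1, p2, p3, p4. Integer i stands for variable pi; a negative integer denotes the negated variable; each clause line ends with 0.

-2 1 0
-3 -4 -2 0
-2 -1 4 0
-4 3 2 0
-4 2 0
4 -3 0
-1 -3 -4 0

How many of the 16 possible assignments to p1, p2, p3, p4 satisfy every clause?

3

Satisfying assignments:
  p1=0 p2=0 p3=0 p4=0
  p1=1 p2=0 p3=0 p4=0
  p1=1 p2=1 p3=0 p4=1
Count: 3.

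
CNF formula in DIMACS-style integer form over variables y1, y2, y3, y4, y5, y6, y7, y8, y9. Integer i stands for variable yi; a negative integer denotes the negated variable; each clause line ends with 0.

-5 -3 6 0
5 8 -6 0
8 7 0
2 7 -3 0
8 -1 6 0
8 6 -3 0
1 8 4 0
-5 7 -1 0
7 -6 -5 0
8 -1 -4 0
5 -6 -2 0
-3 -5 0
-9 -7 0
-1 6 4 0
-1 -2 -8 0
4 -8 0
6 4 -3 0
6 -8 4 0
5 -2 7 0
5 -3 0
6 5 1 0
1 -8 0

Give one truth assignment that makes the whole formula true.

y1=T  y2=F  y3=F  y4=T  y5=F  y6=T  y7=F  y8=T  y9=F

Pure literal: y3 appears only negated; assign y3 = False.
Pure literal: y9 appears only negated; assign y9 = False.
Try y1 = True.
The remaining clauses are satisfied by y2 = False, y4 = True, y5 = False, y6 = True, y7 = False, y8 = True.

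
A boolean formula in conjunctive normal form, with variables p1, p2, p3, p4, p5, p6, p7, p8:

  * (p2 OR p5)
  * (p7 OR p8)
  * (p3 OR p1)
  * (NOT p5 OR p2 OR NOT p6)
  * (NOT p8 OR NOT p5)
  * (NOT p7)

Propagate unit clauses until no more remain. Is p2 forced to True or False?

True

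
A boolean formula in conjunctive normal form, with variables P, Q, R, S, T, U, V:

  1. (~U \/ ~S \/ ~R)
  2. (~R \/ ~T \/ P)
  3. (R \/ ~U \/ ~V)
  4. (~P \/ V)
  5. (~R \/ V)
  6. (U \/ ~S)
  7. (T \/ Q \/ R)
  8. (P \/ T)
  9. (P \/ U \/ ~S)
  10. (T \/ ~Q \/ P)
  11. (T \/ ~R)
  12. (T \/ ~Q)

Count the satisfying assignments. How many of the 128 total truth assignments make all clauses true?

14

Split on R, then T.
  R=1, T=1: remaining (P,Q,S,U,V) ∈ {(1,0,0,0,1); (1,0,0,1,1); (1,1,0,0,1); (1,1,0,1,1)} — 4.
  R=1, T=0: a clause becomes empty — 0.
  R=0, T=1: Q free; 5 ways for (P,S,U,V) × 2^1 = 10.
  R=0, T=0: a clause becomes empty — 0.
Total: 4 + 0 + 10 + 0 = 14.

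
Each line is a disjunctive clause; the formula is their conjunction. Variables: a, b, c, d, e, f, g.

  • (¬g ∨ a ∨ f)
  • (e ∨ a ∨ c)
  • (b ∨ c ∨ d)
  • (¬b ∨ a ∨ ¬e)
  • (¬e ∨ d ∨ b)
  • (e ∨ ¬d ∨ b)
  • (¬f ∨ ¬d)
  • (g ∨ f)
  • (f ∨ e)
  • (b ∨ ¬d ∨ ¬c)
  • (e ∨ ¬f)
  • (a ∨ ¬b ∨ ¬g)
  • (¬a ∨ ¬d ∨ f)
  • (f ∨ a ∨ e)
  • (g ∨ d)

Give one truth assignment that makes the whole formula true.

Branch on a: take a = True.
The remaining clauses are satisfied by b = True, c = True, d = False, e = True, f = True, g = True.
Every clause has at least one true literal under this assignment.
Check each clause:
  1. (f ∨ a ∨ ¬g) — f is true.
  2. (c ∨ a ∨ e) — a is true.
  3. (b ∨ c ∨ d) — b is true.
  4. (¬e ∨ a ∨ ¬b) — a is true.
  5. (¬e ∨ b ∨ d) — b is true.
  6. (b ∨ ¬d ∨ e) — b is true.
  7. (¬d ∨ ¬f) — ¬d is true.
  8. (f ∨ g) — f is true.
  9. (f ∨ e) — e is true.
  10. (¬d ∨ ¬c ∨ b) — b is true.
  11. (¬f ∨ e) — e is true.
  12. (a ∨ ¬b ∨ ¬g) — a is true.
  13. (¬d ∨ ¬a ∨ f) — ¬d is true.
  14. (e ∨ f ∨ a) — a is true.
  15. (d ∨ g) — g is true.

a = True  b = True  c = True  d = False  e = True  f = True  g = True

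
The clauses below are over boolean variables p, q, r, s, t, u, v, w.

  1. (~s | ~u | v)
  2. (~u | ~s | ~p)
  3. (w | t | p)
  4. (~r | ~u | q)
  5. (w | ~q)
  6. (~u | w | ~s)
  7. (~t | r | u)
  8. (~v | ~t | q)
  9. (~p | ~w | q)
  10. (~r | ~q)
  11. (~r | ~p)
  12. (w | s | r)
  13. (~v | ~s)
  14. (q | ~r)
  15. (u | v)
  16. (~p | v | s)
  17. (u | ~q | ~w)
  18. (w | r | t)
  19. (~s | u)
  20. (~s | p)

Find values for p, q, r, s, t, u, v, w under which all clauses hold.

Set p = False and propagate.
  then s is forced to False.
For the remaining variables, q = False, r = False, t = False, u = True, v = True, w = True works.
Every clause has at least one true literal under this assignment.

p = False, q = False, r = False, s = False, t = False, u = True, v = True, w = True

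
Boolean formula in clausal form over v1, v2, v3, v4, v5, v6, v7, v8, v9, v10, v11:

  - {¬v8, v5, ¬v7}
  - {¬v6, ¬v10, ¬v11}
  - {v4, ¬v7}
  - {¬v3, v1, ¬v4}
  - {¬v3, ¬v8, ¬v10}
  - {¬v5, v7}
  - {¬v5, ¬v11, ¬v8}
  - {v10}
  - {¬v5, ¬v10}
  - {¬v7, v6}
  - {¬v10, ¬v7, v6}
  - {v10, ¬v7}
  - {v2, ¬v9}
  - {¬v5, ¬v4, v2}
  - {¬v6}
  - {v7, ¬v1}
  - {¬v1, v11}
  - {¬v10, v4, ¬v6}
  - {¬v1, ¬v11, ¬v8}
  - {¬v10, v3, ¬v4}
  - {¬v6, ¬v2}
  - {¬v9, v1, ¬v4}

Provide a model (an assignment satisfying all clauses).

v1=False  v2=False  v3=False  v4=False  v5=False  v6=False  v7=False  v8=False  v9=False  v10=True  v11=False

Unit propagation: (v10) forces v10 = True.
The clause (¬v5) is unit: v5 must be False.
The clause (¬v6) is unit: v6 must be False.
Unit propagation: (¬v7) forces v7 = False.
The clause (¬v1) is unit: v1 must be False.
v4 occurs only negated in the remaining clauses — set v4 = False.
v8 occurs only negated in the remaining clauses — set v8 = False.
Branch on v2: take v2 = False.
  then v9 is forced to False.
v3, v11 are now unconstrained; take v3 = False, v11 = False.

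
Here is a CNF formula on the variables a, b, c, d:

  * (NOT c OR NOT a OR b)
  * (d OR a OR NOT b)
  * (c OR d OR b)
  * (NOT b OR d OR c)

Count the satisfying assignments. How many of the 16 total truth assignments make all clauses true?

9

Case analysis on b and c:
  b=1, c=1: remaining (a,d) ∈ {(0,1); (1,0); (1,1)} — 3.
  b=1, c=0: remaining (a,d) ∈ {(0,1); (1,1)} — 2.
  b=0, c=1: remaining (a,d) ∈ {(0,0); (0,1)} — 2.
  b=0, c=0: remaining (a,d) ∈ {(0,1); (1,1)} — 2.
Total: 3 + 2 + 2 + 2 = 9.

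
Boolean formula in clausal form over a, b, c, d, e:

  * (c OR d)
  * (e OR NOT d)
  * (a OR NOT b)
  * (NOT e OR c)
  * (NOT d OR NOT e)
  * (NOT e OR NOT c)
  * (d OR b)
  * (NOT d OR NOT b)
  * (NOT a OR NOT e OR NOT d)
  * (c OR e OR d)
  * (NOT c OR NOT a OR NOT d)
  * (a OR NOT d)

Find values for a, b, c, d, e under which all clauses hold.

Branch on a: take a = True.
Set b = True and propagate.
  then d is forced to False.
  then c is forced to True.
  then e is forced to False.
Check each clause:
  1. (d OR c) — c is true.
  2. (NOT d OR e) — NOT d is true.
  3. (NOT b OR a) — a is true.
  4. (c OR NOT e) — c is true.
  5. (NOT e OR NOT d) — NOT e is true.
  6. (NOT e OR NOT c) — NOT e is true.
  7. (b OR d) — b is true.
  8. (NOT b OR NOT d) — NOT d is true.
  9. (NOT a OR NOT e OR NOT d) — NOT e is true.
  10. (e OR d OR c) — c is true.
  11. (NOT a OR NOT d OR NOT c) — NOT d is true.
  12. (a OR NOT d) — a is true.

a=T, b=T, c=T, d=F, e=F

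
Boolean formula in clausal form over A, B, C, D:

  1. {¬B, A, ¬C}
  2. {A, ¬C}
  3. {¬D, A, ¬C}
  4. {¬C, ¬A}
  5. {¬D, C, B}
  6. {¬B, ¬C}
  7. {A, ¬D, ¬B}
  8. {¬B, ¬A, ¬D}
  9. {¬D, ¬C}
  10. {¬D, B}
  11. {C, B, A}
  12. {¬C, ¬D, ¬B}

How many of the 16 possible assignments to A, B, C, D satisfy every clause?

3

Satisfying assignments:
  A=0 B=1 C=0 D=0
  A=1 B=0 C=0 D=0
  A=1 B=1 C=0 D=0
That's 3 in total.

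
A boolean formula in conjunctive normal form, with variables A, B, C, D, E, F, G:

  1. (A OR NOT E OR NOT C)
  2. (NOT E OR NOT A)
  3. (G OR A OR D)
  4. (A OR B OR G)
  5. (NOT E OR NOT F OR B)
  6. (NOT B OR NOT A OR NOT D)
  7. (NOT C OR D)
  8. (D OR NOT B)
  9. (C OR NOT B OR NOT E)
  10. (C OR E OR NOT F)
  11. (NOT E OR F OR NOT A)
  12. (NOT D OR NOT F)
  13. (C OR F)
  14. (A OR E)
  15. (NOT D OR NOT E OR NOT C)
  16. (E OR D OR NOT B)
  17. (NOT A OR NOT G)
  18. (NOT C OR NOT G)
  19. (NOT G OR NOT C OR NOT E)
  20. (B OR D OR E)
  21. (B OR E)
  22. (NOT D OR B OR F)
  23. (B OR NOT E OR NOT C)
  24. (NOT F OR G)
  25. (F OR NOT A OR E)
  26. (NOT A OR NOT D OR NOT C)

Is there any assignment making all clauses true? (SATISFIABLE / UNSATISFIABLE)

E = True:
  propagation gives A=False, C=False, B=False, G=True; an empty clause results — contradiction.
E = False:
  propagation gives A=True, G=False, B=True, D=False; an empty clause results — contradiction.
Every branch closes, so no satisfying assignment exists.

UNSATISFIABLE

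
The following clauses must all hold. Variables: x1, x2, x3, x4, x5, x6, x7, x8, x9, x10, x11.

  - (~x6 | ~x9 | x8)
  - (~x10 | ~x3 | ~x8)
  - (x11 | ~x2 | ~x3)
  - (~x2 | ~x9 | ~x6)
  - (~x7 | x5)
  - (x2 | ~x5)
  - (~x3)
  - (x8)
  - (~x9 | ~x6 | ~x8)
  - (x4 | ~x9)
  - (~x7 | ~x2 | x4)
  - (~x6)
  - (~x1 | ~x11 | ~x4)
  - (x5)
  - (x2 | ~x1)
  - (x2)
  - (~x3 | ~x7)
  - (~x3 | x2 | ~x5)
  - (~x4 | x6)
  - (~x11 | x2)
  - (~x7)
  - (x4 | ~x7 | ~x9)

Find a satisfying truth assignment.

x1 = False, x2 = True, x3 = False, x4 = False, x5 = True, x6 = False, x7 = False, x8 = True, x9 = False, x10 = True, x11 = False

Check each clause:
  1. (~x6 | x8 | ~x9) — x8 is true.
  2. (~x8 | ~x10 | ~x3) — ~x3 is true.
  3. (~x3 | ~x2 | x11) — ~x3 is true.
  4. (~x9 | ~x6 | ~x2) — ~x6 is true.
  5. (x5 | ~x7) — ~x7 is true.
  6. (~x5 | x2) — x2 is true.
  7. (~x3) — ~x3 is true.
  8. (x8) — x8 is true.
  9. (~x8 | ~x9 | ~x6) — ~x6 is true.
  10. (x4 | ~x9) — ~x9 is true.
  11. (~x7 | ~x2 | x4) — ~x7 is true.
  12. (~x6) — ~x6 is true.
  13. (~x1 | ~x4 | ~x11) — ~x4 is true.
  14. (x5) — x5 is true.
  15. (~x1 | x2) — x2 is true.
  16. (x2) — x2 is true.
  17. (~x3 | ~x7) — ~x7 is true.
  18. (~x3 | ~x5 | x2) — x2 is true.
  19. (~x4 | x6) — ~x4 is true.
  20. (~x11 | x2) — x2 is true.
  21. (~x7) — ~x7 is true.
  22. (~x9 | x4 | ~x7) — ~x7 is true.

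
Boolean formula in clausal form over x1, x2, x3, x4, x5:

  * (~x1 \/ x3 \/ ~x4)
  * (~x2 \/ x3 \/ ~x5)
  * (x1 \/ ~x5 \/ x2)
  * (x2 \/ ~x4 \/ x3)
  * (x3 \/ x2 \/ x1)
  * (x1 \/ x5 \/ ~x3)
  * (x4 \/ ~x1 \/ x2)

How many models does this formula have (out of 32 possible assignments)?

11

Case analysis on x1 and x2:
  x1=T, x2=T: 5 of the 8 assignments to (x3,x4,x5) work.
  x1=T, x2=F: remaining (x3,x4,x5) ∈ {(T,T,F); (T,T,T)} — 2.
  x1=F, x2=T: remaining (x3,x4,x5) ∈ {(F,F,F); (F,T,F); (T,F,T); (T,T,T)} — 4.
  x1=F, x2=F: a clause becomes empty — 0.
Total: 5 + 2 + 4 + 0 = 11.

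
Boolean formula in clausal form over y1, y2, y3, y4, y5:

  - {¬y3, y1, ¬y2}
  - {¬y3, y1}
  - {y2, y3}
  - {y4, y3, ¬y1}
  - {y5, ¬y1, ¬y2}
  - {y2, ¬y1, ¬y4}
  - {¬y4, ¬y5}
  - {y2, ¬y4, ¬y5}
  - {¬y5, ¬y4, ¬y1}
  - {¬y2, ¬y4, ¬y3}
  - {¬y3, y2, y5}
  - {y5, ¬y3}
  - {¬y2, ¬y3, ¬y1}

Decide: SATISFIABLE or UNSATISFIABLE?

SATISFIABLE

Set y1 = False and propagate.
  then y3 is forced to False.
  then y2 is forced to True.
For the remaining variables, y4 = True, y5 = False works.
So y1 = False, y2 = True, y3 = False, y4 = True, y5 = False is a satisfying assignment.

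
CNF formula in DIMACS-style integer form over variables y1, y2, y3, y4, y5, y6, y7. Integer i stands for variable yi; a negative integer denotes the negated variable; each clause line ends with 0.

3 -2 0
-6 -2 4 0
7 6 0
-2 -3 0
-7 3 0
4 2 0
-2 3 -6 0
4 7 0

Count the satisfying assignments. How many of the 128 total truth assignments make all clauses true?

16

Split on y2, then y3.
  y2=T, y3=T: a clause becomes empty — 0.
  y2=T, y3=F: a clause becomes empty — 0.
  y2=F, y3=T: y1, y5 free; 3 ways for (y4,y6,y7) × 2^2 = 12.
  y2=F, y3=F: remaining (y1,y4,y5,y6,y7) ∈ {(F,T,F,T,F); (F,T,T,T,F); (T,T,F,T,F); (T,T,T,T,F)} — 4.
Total: 0 + 0 + 12 + 4 = 16.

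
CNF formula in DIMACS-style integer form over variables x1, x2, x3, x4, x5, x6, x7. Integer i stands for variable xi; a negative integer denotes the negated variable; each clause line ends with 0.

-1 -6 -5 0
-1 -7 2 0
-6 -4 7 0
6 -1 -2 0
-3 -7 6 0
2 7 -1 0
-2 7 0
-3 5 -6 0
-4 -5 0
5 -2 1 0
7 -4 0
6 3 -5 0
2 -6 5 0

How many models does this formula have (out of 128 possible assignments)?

13

Split on x6, then x2.
  x6=T, x2=T: remaining (x1,x3,x4,x5,x7) ∈ {(F,F,F,T,T); (F,T,F,T,T); (T,F,F,F,T); (T,F,T,F,T)} — 4.
  x6=T, x2=F: remaining (x1,x3,x4,x5,x7) ∈ {(F,F,F,T,F); (F,F,F,T,T); (F,T,F,T,F); (F,T,F,T,T)} — 4.
  x6=F, x2=T: a clause becomes empty — 0.
  x6=F, x2=F: 5 of the 32 assignments to (x1,x3,x4,x5,x7) work.
Total: 4 + 4 + 0 + 5 = 13.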